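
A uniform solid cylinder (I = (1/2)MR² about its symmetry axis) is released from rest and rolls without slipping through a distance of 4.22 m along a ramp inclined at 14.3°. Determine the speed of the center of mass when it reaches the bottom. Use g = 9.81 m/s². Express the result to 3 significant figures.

For this body I = (1/2)MR², i.e. k = I/(MR²) = 0.5.
The rolling condition ω = v/R makes the rotational term ½I(v/R)² = ½kMv², so KE_total = ½(1+k)Mv² = (3/4)Mv².
The vertical drop is h = L sinθ = 4.22 × sin14.3° = 1.042 m.
Setting Mgh = (3/4)Mv² gives v = √(2gh/(1+k)) = √(2·9.81·1.042/1.5) ≈ 3.69 m/s.

v ≈ 3.69 m/s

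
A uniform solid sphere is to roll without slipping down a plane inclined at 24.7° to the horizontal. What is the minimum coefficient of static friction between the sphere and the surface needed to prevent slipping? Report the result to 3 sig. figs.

μ_min ≈ 0.131

The moment of inertia is (2/5)MR², giving k ≡ I/(MR²) = 0.4.
Translational: Mg sinθ − f = Ma. Rotational about the CM: fR = Iα = kMRa, so f = kMa.
These give a = g sinθ/(1+k) and the required friction f = kMg sinθ/(1+k).
With N = Mg cosθ, the no-slip condition f ≤ μN gives μ_min = f/N = k tanθ/(1+k).
μ_min = 0.4 × tan24.7° / 1.4 ≈ 0.131.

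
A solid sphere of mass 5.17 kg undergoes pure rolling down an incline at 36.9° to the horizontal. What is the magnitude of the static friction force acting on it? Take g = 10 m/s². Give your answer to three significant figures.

f ≈ 8.87 N

Here I = (2/5)MR², so the shape factor k = I/(MR²) = 0.4.
Along the incline Mg sinθ − f = Ma, and torque about the center fR = Iα = kMR²(a/R) gives f = kMa.
Combining, a = g sinθ/(1+k) and f = kMa = kMg sinθ/(1+k).
f = 0.4 × 5.17 × 10 × sin36.9° / 1.4 ≈ 8.87 N.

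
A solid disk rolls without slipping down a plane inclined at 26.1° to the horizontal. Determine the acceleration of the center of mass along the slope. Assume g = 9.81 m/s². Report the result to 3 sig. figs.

a ≈ 2.88 m/s²

For this body I = (1/2)MR², i.e. k = I/(MR²) = 0.5.
Newton's second law down the slope: Mg sinθ − f = Ma. The torque equation fR = Iα (with α = a/R) gives f = kMa.
Eliminating f: Mg sinθ = (1+k)Ma, so a = g sinθ/(1+k) = 9.81 × sin26.1° / 1.5 ≈ 2.88 m/s².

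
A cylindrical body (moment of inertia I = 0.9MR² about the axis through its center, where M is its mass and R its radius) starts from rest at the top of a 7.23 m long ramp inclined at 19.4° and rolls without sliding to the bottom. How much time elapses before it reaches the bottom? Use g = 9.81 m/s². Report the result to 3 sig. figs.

t ≈ 2.90 s

Here I = 0.9MR², so the shape factor k = I/(MR²) = 0.9.
Translational: Mg sinθ − f = Ma. Rotational about the CM: fR = Iα = kMRa, so f = kMa.
Hence a = g sinθ/(1+k) = 9.81×sin19.4°/1.9 = 1.715 m/s².
With constant a from rest, t = √(2L/a) = √(2·7.23/1.715) ≈ 2.90 s.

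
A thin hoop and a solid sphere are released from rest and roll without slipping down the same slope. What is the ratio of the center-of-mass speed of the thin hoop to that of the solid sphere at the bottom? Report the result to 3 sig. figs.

v_ratio ≈ 0.837

Each satisfies Mgh = ½(1+k)Mv² with k = I/(MR²), so v ∝ 1/√(1+k).
For the thin hoop k = 1; for the solid sphere k = 0.4.
v₁/v₂ = √((1+k₂)/(1+k₁)) = √(1.4/2) ≈ 0.837.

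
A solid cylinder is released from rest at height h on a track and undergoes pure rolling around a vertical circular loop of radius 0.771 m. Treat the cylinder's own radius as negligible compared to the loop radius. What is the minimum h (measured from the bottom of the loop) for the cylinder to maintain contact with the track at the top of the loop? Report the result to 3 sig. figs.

The moment of inertia is (1/2)MR², giving k ≡ I/(MR²) = 0.5.
At the top of the loop, the minimum-contact condition is Mg = Mv_top²/r, so v_top² = gr.
With ω = v/R, the kinetic energy at speed v is ½(1+k)Mv² = (3/4)Mv².
Energy conservation from release (height h) to the top (height 2r): Mgh = Mg(2r) + (3/4)M·gr.
Thus h_min = 2r + (1+k)r/2 = r(2 + 1.5/2) = 0.771 × 2.75 ≈ 2.12 m.

h_min ≈ 2.12 m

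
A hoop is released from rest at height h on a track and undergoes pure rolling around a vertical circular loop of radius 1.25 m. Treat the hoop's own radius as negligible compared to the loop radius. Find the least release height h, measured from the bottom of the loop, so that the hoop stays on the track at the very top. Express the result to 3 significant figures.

h_min ≈ 3.75 m

For this body I = MR², i.e. k = I/(MR²) = 1.
At the top of the loop, the minimum-contact condition is Mg = Mv_top²/r, so v_top² = gr.
With ω = v/R, the kinetic energy at speed v is ½(1+k)Mv² = Mv².
Energy conservation from release (height h) to the top (height 2r): Mgh = Mg(2r) + M·gr.
Thus h_min = 2r + (1+k)r/2 = r(2 + 2/2) = 1.25 × 3 ≈ 3.75 m.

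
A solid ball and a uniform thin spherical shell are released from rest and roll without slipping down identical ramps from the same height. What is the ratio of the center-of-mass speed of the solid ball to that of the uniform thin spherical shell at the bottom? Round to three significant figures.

Each satisfies Mgh = ½(1+k)Mv² with k = I/(MR²), so v ∝ 1/√(1+k).
For the solid ball k = 0.4; for the uniform thin spherical shell k = 2/3.
v₁/v₂ = √((1+k₂)/(1+k₁)) = √(1.667/1.4) ≈ 1.09.

v_ratio ≈ 1.09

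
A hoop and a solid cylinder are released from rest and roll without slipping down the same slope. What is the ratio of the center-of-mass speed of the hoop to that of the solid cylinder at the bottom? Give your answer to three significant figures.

Each satisfies Mgh = ½(1+k)Mv² with k = I/(MR²), so v ∝ 1/√(1+k).
For the hoop k = 1; for the solid cylinder k = 0.5.
v₁/v₂ = √((1+k₂)/(1+k₁)) = √(1.5/2) ≈ 0.866.

v_ratio ≈ 0.866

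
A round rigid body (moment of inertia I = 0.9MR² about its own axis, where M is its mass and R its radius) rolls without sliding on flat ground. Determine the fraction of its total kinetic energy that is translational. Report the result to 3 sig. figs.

Here I = 0.9MR², so the shape factor k = I/(MR²) = 0.9.
Since ω = v/R, the translational part is ½Mv² and the rotational part is ½I(v/R)² = ½kMv²; the total is ½(1+k)Mv².
The translational fraction is therefore 1/(1+k) = 1/1.9 ≈ 0.526.

fraction ≈ 0.526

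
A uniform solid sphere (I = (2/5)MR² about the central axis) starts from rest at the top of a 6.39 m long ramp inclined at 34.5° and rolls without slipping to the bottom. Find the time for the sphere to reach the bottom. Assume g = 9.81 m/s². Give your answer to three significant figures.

t ≈ 1.79 s

With I = (2/5)MR², the ratio k = I/(MR²) is 0.4.
Translational: Mg sinθ − f = Ma. Rotational about the CM: fR = Iα = kMRa, so f = kMa.
Hence a = g sinθ/(1+k) = 9.81×sin34.5°/1.4 = 3.969 m/s².
Starting from rest, L = ½at², so t = √(2L/a) = √(2×6.39/3.969) ≈ 1.79 s.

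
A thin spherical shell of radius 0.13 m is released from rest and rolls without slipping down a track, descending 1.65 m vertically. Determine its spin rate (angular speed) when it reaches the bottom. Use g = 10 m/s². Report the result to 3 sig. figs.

With I = (2/3)MR², the ratio k = I/(MR²) is 2/3.
Pure rolling means v = ωR; then KE = ½Mv² + ½I(v/R)² = ½(1+k)Mv² = (5/6)Mv².
Energy conservation Mgh = ½(1+k)Mv² gives v = √(2gh/(1+k)) = √(2 × 10 × 1.65 / 1.667) = 4.45 m/s.
Then ω = v/R = 4.45 / 0.13 ≈ 34.2 rad/s.

ω ≈ 34.2 rad/s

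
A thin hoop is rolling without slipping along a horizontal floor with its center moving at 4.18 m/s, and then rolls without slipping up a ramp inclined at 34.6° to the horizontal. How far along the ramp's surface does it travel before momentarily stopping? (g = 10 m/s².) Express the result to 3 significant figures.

d ≈ 3.08 m

With I = MR², the ratio k = I/(MR²) is 1.
Since it rolls without slipping, ω = v/R and KE = ½Mv² + ½Iω² = ½(1+k)Mv² = Mv².
Setting this equal to Mgh gives the vertical rise h = (1+k)v₀²/(2g) = 2×4.18²/(2×10) = 1.747 m.
Along the incline, d = h/sinθ = 1.747/sin34.6° ≈ 3.08 m.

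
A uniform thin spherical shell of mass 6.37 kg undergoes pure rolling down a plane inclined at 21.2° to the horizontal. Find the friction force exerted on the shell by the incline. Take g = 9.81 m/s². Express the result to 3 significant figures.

Here I = (2/3)MR², so the shape factor k = I/(MR²) = 2/3.
Newton's second law down the slope: Mg sinθ − f = Ma. The torque equation fR = Iα (with α = a/R) gives f = kMa.
Combining, a = g sinθ/(1+k) and f = kMa = kMg sinθ/(1+k).
f = (2/3) × 6.37 × 9.81 × sin21.2° / 1.667 ≈ 9.04 N.

f ≈ 9.04 N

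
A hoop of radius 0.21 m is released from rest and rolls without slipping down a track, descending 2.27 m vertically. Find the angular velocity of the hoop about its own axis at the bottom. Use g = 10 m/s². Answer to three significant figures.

The moment of inertia is MR², giving k ≡ I/(MR²) = 1.
The rolling condition ω = v/R makes the rotational term ½I(v/R)² = ½kMv², so KE_total = ½(1+k)Mv² = Mv².
Energy conservation Mgh = ½(1+k)Mv² gives v = √(2gh/(1+k)) = √(2 × 10 × 2.27 / 2) = 4.764 m/s.
Then ω = v/R = 4.764 / 0.21 ≈ 22.7 rad/s.

ω ≈ 22.7 rad/s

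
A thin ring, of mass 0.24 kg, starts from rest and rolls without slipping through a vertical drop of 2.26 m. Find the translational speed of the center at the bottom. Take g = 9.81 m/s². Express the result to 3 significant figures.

For this body I = MR², i.e. k = I/(MR²) = 1.
Rolling without slipping gives ω = v/R, so the total kinetic energy is ½Mv² + ½Iω² = ½(1+k)Mv² = Mv².
Energy conservation: Mgh = Mv², so v = √(2gh/(1+k)) = √(2 × 9.81 × 2.26 / 2) ≈ 4.71 m/s.

v ≈ 4.71 m/s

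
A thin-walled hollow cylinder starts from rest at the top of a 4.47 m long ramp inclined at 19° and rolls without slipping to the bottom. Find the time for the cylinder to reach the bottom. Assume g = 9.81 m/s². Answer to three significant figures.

Here I = MR², so the shape factor k = I/(MR²) = 1.
Translational: Mg sinθ − f = Ma. Rotational about the CM: fR = Iα = kMRa, so f = kMa.
Hence a = g sinθ/(1+k) = 9.81×sin19°/2 = 1.597 m/s².
Starting from rest, L = ½at², so t = √(2L/a) = √(2×4.47/1.597) ≈ 2.37 s.

t ≈ 2.37 s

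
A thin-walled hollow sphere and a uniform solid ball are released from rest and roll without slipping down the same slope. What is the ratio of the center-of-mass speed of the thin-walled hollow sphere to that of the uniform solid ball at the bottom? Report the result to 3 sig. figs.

Each satisfies Mgh = ½(1+k)Mv² with k = I/(MR²), so v ∝ 1/√(1+k).
For the thin-walled hollow sphere k = 2/3; for the uniform solid ball k = 0.4.
v₁/v₂ = √((1+k₂)/(1+k₁)) = √(1.4/1.667) ≈ 0.917.

v_ratio ≈ 0.917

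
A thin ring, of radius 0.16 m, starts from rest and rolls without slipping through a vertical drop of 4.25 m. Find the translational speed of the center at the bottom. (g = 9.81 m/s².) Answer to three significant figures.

v ≈ 6.46 m/s

For this body I = MR², i.e. k = I/(MR²) = 1.
The rolling condition ω = v/R makes the rotational term ½I(v/R)² = ½kMv², so KE_total = ½(1+k)Mv² = Mv².
Energy conservation: Mgh = Mv², so v = √(2gh/(1+k)) = √(2 × 9.81 × 4.25 / 2) ≈ 6.46 m/s.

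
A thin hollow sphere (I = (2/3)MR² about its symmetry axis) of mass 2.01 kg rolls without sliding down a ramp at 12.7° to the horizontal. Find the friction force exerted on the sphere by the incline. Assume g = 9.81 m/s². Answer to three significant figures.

f ≈ 1.73 N

With I = (2/3)MR², the ratio k = I/(MR²) is 2/3.
Along the incline Mg sinθ − f = Ma, and torque about the center fR = Iα = kMR²(a/R) gives f = kMa.
Combining, a = g sinθ/(1+k) and f = kMa = kMg sinθ/(1+k).
f = (2/3) × 2.01 × 9.81 × sin12.7° / 1.667 ≈ 1.73 N.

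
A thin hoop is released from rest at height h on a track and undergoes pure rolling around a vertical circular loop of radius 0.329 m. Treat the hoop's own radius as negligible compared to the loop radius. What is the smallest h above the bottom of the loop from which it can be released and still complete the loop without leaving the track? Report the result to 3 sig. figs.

h_min ≈ 0.987 m

Here I = MR², so the shape factor k = I/(MR²) = 1.
At the top of the loop, the minimum-contact condition is Mg = Mv_top²/r, so v_top² = gr.
With ω = v/R, the kinetic energy at speed v is ½(1+k)Mv² = Mv².
Energy conservation from release (height h) to the top (height 2r): Mgh = Mg(2r) + M·gr.
Thus h_min = 2r + (1+k)r/2 = r(2 + 2/2) = 0.329 × 3 ≈ 0.987 m.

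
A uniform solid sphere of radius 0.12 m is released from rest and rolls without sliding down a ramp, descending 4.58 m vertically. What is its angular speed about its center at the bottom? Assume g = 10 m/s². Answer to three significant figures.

ω ≈ 67.4 rad/s

The moment of inertia is (2/5)MR², giving k ≡ I/(MR²) = 0.4.
Pure rolling means v = ωR; then KE = ½Mv² + ½I(v/R)² = ½(1+k)Mv² = (7/10)Mv².
Energy conservation Mgh = ½(1+k)Mv² gives v = √(2gh/(1+k)) = √(2 × 10 × 4.58 / 1.4) = 8.089 m/s.
Then ω = v/R = 8.089 / 0.12 ≈ 67.4 rad/s.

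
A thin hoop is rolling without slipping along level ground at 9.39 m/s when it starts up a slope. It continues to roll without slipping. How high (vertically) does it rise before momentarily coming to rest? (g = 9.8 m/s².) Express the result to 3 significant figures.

h ≈ 9.00 m

Here I = MR², so the shape factor k = I/(MR²) = 1.
Rolling without slipping gives ω = v/R, so the total kinetic energy is ½Mv² + ½Iω² = ½(1+k)Mv² = Mv².
At the top the kinetic energy is zero, so Mv₀² = Mgh.
Thus h = (1+k)v₀²/(2g) = 2 × 9.39² / (2 × 9.8) ≈ 9.00 m.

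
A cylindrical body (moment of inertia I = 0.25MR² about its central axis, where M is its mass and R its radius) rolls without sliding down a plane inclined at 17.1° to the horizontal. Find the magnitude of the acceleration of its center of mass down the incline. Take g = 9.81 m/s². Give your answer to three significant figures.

a ≈ 2.31 m/s²

With I = 0.25MR², the ratio k = I/(MR²) is 0.25.
Along the incline Mg sinθ − f = Ma, and torque about the center fR = Iα = kMR²(a/R) gives f = kMa.
Eliminating f: Mg sinθ = (1+k)Ma, so a = g sinθ/(1+k) = 9.81 × sin17.1° / 1.25 ≈ 2.31 m/s².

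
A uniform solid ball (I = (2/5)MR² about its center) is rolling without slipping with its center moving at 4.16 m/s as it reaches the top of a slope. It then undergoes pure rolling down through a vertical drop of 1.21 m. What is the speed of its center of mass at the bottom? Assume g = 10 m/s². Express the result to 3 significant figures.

Here I = (2/5)MR², so the shape factor k = I/(MR²) = 0.4.
The rolling condition ω = v/R makes the rotational term ½I(v/R)² = ½kMv², so KE_total = ½(1+k)Mv² = (7/10)Mv².
Conserving energy between top and bottom: (7/10)Mv² = (7/10)Mv₀² + Mgh, hence v² = v₀² + 2gh/(1+k).
v = √(4.16² + 2×10×1.21/1.4) = √34.59 ≈ 5.88 m/s.

v ≈ 5.88 m/s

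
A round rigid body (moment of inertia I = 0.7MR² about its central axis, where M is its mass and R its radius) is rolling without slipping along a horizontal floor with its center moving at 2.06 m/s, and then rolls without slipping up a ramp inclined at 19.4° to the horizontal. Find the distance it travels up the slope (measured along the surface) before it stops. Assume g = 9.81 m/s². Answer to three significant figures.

d ≈ 1.11 m

Here I = 0.7MR², so the shape factor k = I/(MR²) = 0.7.
Pure rolling means v = ωR; then KE = ½Mv² + ½I(v/R)² = ½(1+k)Mv² = (17/20)Mv².
Setting this equal to Mgh gives the vertical rise h = (1+k)v₀²/(2g) = 1.7×2.06²/(2×9.81) = 0.3677 m.
The distance along the slope is d = h/sinθ = 0.3677/sin19.4° ≈ 1.11 m.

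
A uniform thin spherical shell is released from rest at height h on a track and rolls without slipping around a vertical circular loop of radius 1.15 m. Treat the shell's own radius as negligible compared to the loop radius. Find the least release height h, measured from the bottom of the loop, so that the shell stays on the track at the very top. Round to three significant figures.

h_min ≈ 3.26 m

For this body I = (2/3)MR², i.e. k = I/(MR²) = 2/3.
At the top, contact is just lost when gravity alone supplies the centripetal force: Mg = Mv_top²/r, i.e. v_top² = gr.
With ω = v/R, the kinetic energy at speed v is ½(1+k)Mv² = (5/6)Mv².
Energy conservation from release (height h) to the top (height 2r): Mgh = Mg(2r) + (5/6)M·gr.
Thus h_min = 2r + (1+k)r/2 = r(2 + 1.667/2) = 1.15 × 2.833 ≈ 3.26 m.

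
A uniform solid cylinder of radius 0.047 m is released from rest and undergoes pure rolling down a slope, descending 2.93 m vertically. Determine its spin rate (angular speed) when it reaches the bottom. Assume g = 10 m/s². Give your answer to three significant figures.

For this body I = (1/2)MR², i.e. k = I/(MR²) = 0.5.
Since it rolls without slipping, ω = v/R and KE = ½Mv² + ½Iω² = ½(1+k)Mv² = (3/4)Mv².
Energy conservation Mgh = ½(1+k)Mv² gives v = √(2gh/(1+k)) = √(2 × 10 × 2.93 / 1.5) = 6.25 m/s.
Then ω = v/R = 6.25 / 0.047 ≈ 133 rad/s.

ω ≈ 133 rad/s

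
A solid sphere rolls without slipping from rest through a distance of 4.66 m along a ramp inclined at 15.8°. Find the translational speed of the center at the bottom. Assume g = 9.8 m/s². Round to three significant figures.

v ≈ 4.21 m/s

The moment of inertia is (2/5)MR², giving k ≡ I/(MR²) = 0.4.
The rolling condition ω = v/R makes the rotational term ½I(v/R)² = ½kMv², so KE_total = ½(1+k)Mv² = (7/10)Mv².
The vertical drop is h = L sinθ = 4.66 × sin15.8° = 1.269 m.
Setting Mgh = (7/10)Mv² gives v = √(2gh/(1+k)) = √(2·9.8·1.269/1.4) ≈ 4.21 m/s.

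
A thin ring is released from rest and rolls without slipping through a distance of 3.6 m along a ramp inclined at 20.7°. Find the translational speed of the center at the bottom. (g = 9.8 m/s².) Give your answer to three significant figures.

v ≈ 3.53 m/s

Here I = MR², so the shape factor k = I/(MR²) = 1.
Rolling without slipping gives ω = v/R, so the total kinetic energy is ½Mv² + ½Iω² = ½(1+k)Mv² = Mv².
The vertical drop is h = L sinθ = 3.6 × sin20.7° = 1.273 m.
Setting Mgh = Mv² gives v = √(2gh/(1+k)) = √(2·9.8·1.273/2) ≈ 3.53 m/s.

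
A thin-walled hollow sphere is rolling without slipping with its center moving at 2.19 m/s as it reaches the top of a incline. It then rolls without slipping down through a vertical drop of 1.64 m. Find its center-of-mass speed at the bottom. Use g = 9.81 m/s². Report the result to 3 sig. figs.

The moment of inertia is (2/3)MR², giving k ≡ I/(MR²) = 2/3.
Pure rolling means v = ωR; then KE = ½Mv² + ½I(v/R)² = ½(1+k)Mv² = (5/6)Mv².
Energy conservation: (5/6)Mv₀² + Mgh = (5/6)Mv², so v² = v₀² + 2gh/(1+k).
v = √(2.19² + 2×9.81×1.64/1.667) = √24.1 ≈ 4.91 m/s.

v ≈ 4.91 m/s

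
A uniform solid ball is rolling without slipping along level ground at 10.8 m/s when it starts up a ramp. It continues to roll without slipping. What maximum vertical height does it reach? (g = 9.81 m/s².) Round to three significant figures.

For this body I = (2/5)MR², i.e. k = I/(MR²) = 0.4.
The rolling condition ω = v/R makes the rotational term ½I(v/R)² = ½kMv², so KE_total = ½(1+k)Mv² = (7/10)Mv².
All of this converts to potential energy at the highest point: (7/10)Mv₀² = Mgh.
Thus h = (1+k)v₀²/(2g) = 1.4 × 10.8² / (2 × 9.81) ≈ 8.32 m.

h ≈ 8.32 m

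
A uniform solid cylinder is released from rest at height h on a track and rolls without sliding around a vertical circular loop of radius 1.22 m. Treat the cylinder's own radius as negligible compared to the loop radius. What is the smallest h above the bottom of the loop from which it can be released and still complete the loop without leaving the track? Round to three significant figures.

Here I = (1/2)MR², so the shape factor k = I/(MR²) = 0.5.
At the top of the loop, the minimum-contact condition is Mg = Mv_top²/r, so v_top² = gr.
With ω = v/R, the kinetic energy at speed v is ½(1+k)Mv² = (3/4)Mv².
Energy conservation from release (height h) to the top (height 2r): Mgh = Mg(2r) + (3/4)M·gr.
Thus h_min = 2r + (1+k)r/2 = r(2 + 1.5/2) = 1.22 × 2.75 ≈ 3.36 m.

h_min ≈ 3.36 m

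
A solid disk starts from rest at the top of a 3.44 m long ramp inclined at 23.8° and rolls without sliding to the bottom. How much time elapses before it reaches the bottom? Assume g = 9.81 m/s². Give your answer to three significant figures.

t ≈ 1.61 s

Here I = (1/2)MR², so the shape factor k = I/(MR²) = 0.5.
Translational: Mg sinθ − f = Ma. Rotational about the CM: fR = Iα = kMRa, so f = kMa.
Hence a = g sinθ/(1+k) = 9.81×sin23.8°/1.5 = 2.639 m/s².
Starting from rest, L = ½at², so t = √(2L/a) = √(2×3.44/2.639) ≈ 1.61 s.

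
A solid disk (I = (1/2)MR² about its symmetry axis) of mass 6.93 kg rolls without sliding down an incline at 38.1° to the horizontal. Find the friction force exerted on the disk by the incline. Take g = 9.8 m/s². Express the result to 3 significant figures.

For this body I = (1/2)MR², i.e. k = I/(MR²) = 0.5.
Translational: Mg sinθ − f = Ma. Rotational about the CM: fR = Iα = kMRa, so f = kMa.
Combining, a = g sinθ/(1+k) and f = kMa = kMg sinθ/(1+k).
f = 0.5 × 6.93 × 9.8 × sin38.1° / 1.5 ≈ 14.0 N.

f ≈ 14.0 N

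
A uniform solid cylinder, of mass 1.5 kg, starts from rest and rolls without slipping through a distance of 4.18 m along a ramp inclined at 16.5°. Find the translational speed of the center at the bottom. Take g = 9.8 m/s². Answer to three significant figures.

The moment of inertia is (1/2)MR², giving k ≡ I/(MR²) = 0.5.
Pure rolling means v = ωR; then KE = ½Mv² + ½I(v/R)² = ½(1+k)Mv² = (3/4)Mv².
The vertical drop is h = L sinθ = 4.18 × sin16.5° = 1.187 m.
Energy conservation: Mgh = (3/4)Mv², so v = √(2gh/(1+k)) = √(2 × 9.8 × 1.187 / 1.5) ≈ 3.94 m/s.

v ≈ 3.94 m/s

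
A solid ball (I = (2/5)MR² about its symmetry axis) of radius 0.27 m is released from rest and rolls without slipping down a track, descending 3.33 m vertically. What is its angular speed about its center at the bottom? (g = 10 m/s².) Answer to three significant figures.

For this body I = (2/5)MR², i.e. k = I/(MR²) = 0.4.
Since it rolls without slipping, ω = v/R and KE = ½Mv² + ½Iω² = ½(1+k)Mv² = (7/10)Mv².
Energy conservation Mgh = ½(1+k)Mv² gives v = √(2gh/(1+k)) = √(2 × 10 × 3.33 / 1.4) = 6.897 m/s.
The angular speed follows from ω = v/R = 6.897/0.27 ≈ 25.5 rad/s.

ω ≈ 25.5 rad/s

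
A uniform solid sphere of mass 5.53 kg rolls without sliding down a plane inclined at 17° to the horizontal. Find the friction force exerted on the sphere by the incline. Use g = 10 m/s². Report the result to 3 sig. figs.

f ≈ 4.62 N

For this body I = (2/5)MR², i.e. k = I/(MR²) = 0.4.
Along the incline Mg sinθ − f = Ma, and torque about the center fR = Iα = kMR²(a/R) gives f = kMa.
Combining, a = g sinθ/(1+k) and f = kMa = kMg sinθ/(1+k).
f = 0.4 × 5.53 × 10 × sin17° / 1.4 ≈ 4.62 N.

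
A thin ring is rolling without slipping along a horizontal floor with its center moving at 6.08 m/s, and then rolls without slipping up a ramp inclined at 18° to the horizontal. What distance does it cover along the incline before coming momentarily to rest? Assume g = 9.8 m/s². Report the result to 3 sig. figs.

Here I = MR², so the shape factor k = I/(MR²) = 1.
Pure rolling means v = ωR; then KE = ½Mv² + ½I(v/R)² = ½(1+k)Mv² = Mv².
Setting this equal to Mgh gives the vertical rise h = (1+k)v₀²/(2g) = 2×6.08²/(2×9.8) = 3.772 m.
Along the incline, d = h/sinθ = 3.772/sin18° ≈ 12.2 m.

d ≈ 12.2 m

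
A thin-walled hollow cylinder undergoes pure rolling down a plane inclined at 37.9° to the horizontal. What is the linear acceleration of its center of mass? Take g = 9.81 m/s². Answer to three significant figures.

The moment of inertia is MR², giving k ≡ I/(MR²) = 1.
Along the incline Mg sinθ − f = Ma, and torque about the center fR = Iα = kMR²(a/R) gives f = kMa.
Eliminating f: Mg sinθ = (1+k)Ma, so a = g sinθ/(1+k) = 9.81 × sin37.9° / 2 ≈ 3.01 m/s².

a ≈ 3.01 m/s²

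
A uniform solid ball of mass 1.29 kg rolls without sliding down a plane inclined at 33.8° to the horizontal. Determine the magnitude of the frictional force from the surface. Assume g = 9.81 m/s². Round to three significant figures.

f ≈ 2.01 N

For this body I = (2/5)MR², i.e. k = I/(MR²) = 0.4.
Newton's second law down the slope: Mg sinθ − f = Ma. The torque equation fR = Iα (with α = a/R) gives f = kMa.
Combining, a = g sinθ/(1+k) and f = kMa = kMg sinθ/(1+k).
f = 0.4 × 1.29 × 9.81 × sin33.8° / 1.4 ≈ 2.01 N.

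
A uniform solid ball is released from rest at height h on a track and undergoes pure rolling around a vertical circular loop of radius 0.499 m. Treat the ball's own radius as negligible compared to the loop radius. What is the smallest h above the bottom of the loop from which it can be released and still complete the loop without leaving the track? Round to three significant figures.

h_min ≈ 1.35 m

Here I = (2/5)MR², so the shape factor k = I/(MR²) = 0.4.
At the top, contact is just lost when gravity alone supplies the centripetal force: Mg = Mv_top²/r, i.e. v_top² = gr.
With ω = v/R, the kinetic energy at speed v is ½(1+k)Mv² = (7/10)Mv².
Energy conservation from release (height h) to the top (height 2r): Mgh = Mg(2r) + (7/10)M·gr.
Thus h_min = 2r + (1+k)r/2 = r(2 + 1.4/2) = 0.499 × 2.7 ≈ 1.35 m.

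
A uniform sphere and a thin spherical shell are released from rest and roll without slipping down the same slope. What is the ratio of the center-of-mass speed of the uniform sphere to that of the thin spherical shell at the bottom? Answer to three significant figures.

v_ratio ≈ 1.09

Each satisfies Mgh = ½(1+k)Mv² with k = I/(MR²), so v ∝ 1/√(1+k).
For the uniform sphere k = 0.4; for the thin spherical shell k = 2/3.
v₁/v₂ = √((1+k₂)/(1+k₁)) = √(1.667/1.4) ≈ 1.09.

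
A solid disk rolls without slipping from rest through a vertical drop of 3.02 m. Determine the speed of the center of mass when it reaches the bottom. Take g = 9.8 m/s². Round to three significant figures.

v ≈ 6.28 m/s

For this body I = (1/2)MR², i.e. k = I/(MR²) = 0.5.
Rolling without slipping gives ω = v/R, so the total kinetic energy is ½Mv² + ½Iω² = ½(1+k)Mv² = (3/4)Mv².
Energy conservation: Mgh = (3/4)Mv², so v = √(2gh/(1+k)) = √(2 × 9.8 × 3.02 / 1.5) ≈ 6.28 m/s.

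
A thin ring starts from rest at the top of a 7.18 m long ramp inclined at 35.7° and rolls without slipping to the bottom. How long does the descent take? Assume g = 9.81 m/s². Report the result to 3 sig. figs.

With I = MR², the ratio k = I/(MR²) is 1.
Translational: Mg sinθ − f = Ma. Rotational about the CM: fR = Iα = kMRa, so f = kMa.
Hence a = g sinθ/(1+k) = 9.81×sin35.7°/2 = 2.862 m/s².
Starting from rest, L = ½at², so t = √(2L/a) = √(2×7.18/2.862) ≈ 2.24 s.

t ≈ 2.24 s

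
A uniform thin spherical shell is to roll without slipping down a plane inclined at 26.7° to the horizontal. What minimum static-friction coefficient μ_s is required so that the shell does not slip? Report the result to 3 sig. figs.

μ_min ≈ 0.201

With I = (2/3)MR², the ratio k = I/(MR²) is 2/3.
Newton's second law down the slope: Mg sinθ − f = Ma. The torque equation fR = Iα (with α = a/R) gives f = kMa.
These give a = g sinθ/(1+k) and the required friction f = kMg sinθ/(1+k).
The normal force is N = Mg cosθ, so μ_min = f/N = k tanθ/(1+k).
μ_min = (2/3) × tan26.7° / 1.667 ≈ 0.201.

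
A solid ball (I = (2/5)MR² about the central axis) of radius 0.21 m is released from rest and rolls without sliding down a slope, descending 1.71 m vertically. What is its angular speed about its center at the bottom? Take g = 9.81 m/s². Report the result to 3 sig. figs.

With I = (2/5)MR², the ratio k = I/(MR²) is 0.4.
Rolling without slipping gives ω = v/R, so the total kinetic energy is ½Mv² + ½Iω² = ½(1+k)Mv² = (7/10)Mv².
Energy conservation Mgh = ½(1+k)Mv² gives v = √(2gh/(1+k)) = √(2 × 9.81 × 1.71 / 1.4) = 4.895 m/s.
The angular speed follows from ω = v/R = 4.895/0.21 ≈ 23.3 rad/s.

ω ≈ 23.3 rad/s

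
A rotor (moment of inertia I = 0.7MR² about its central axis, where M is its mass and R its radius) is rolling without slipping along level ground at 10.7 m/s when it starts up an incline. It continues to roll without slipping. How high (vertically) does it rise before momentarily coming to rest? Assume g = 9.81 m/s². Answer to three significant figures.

With I = 0.7MR², the ratio k = I/(MR²) is 0.7.
Since it rolls without slipping, ω = v/R and KE = ½Mv² + ½Iω² = ½(1+k)Mv² = (17/20)Mv².
At the top the kinetic energy is zero, so (17/20)Mv₀² = Mgh.
Thus h = (1+k)v₀²/(2g) = 1.7 × 10.7² / (2 × 9.81) ≈ 9.92 m.

h ≈ 9.92 m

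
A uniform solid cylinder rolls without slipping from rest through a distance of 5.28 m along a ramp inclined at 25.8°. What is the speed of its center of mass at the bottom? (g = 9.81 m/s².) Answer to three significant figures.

With I = (1/2)MR², the ratio k = I/(MR²) is 0.5.
Rolling without slipping gives ω = v/R, so the total kinetic energy is ½Mv² + ½Iω² = ½(1+k)Mv² = (3/4)Mv².
The vertical drop is h = L sinθ = 5.28 × sin25.8° = 2.298 m.
Energy conservation: Mgh = (3/4)Mv², so v = √(2gh/(1+k)) = √(2 × 9.81 × 2.298 / 1.5) ≈ 5.48 m/s.

v ≈ 5.48 m/s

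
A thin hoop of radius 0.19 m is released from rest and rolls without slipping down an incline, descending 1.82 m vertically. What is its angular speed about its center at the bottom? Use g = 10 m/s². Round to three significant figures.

ω ≈ 22.5 rad/s

For this body I = MR², i.e. k = I/(MR²) = 1.
The rolling condition ω = v/R makes the rotational term ½I(v/R)² = ½kMv², so KE_total = ½(1+k)Mv² = Mv².
Energy conservation Mgh = ½(1+k)Mv² gives v = √(2gh/(1+k)) = √(2 × 10 × 1.82 / 2) = 4.266 m/s.
The angular speed follows from ω = v/R = 4.266/0.19 ≈ 22.5 rad/s.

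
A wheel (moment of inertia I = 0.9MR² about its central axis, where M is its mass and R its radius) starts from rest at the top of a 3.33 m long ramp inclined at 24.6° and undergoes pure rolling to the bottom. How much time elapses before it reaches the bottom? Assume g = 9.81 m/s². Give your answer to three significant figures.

t ≈ 1.76 s

With I = 0.9MR², the ratio k = I/(MR²) is 0.9.
Along the incline Mg sinθ − f = Ma, and torque about the center fR = Iα = kMR²(a/R) gives f = kMa.
Hence a = g sinθ/(1+k) = 9.81×sin24.6°/1.9 = 2.149 m/s².
Starting from rest, L = ½at², so t = √(2L/a) = √(2×3.33/2.149) ≈ 1.76 s.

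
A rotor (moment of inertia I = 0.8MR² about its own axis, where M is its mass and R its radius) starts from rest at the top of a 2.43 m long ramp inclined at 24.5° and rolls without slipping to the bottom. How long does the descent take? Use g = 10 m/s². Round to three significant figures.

For this body I = 0.8MR², i.e. k = I/(MR²) = 0.8.
Newton's second law down the slope: Mg sinθ − f = Ma. The torque equation fR = Iα (with α = a/R) gives f = kMa.
Hence a = g sinθ/(1+k) = 10×sin24.5°/1.8 = 2.304 m/s².
Starting from rest, L = ½at², so t = √(2L/a) = √(2×2.43/2.304) ≈ 1.45 s.

t ≈ 1.45 s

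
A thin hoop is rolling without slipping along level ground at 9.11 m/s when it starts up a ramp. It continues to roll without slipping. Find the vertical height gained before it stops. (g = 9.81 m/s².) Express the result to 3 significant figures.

Here I = MR², so the shape factor k = I/(MR²) = 1.
Rolling without slipping gives ω = v/R, so the total kinetic energy is ½Mv² + ½Iω² = ½(1+k)Mv² = Mv².
At the top the kinetic energy is zero, so Mv₀² = Mgh.
Thus h = (1+k)v₀²/(2g) = 2 × 9.11² / (2 × 9.81) ≈ 8.46 m.

h ≈ 8.46 m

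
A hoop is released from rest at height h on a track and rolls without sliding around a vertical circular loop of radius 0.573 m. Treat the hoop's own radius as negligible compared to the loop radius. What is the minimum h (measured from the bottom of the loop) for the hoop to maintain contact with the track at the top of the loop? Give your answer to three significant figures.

Here I = MR², so the shape factor k = I/(MR²) = 1.
At the top, contact is just lost when gravity alone supplies the centripetal force: Mg = Mv_top²/r, i.e. v_top² = gr.
With ω = v/R, the kinetic energy at speed v is ½(1+k)Mv² = Mv².
Energy conservation from release (height h) to the top (height 2r): Mgh = Mg(2r) + M·gr.
Thus h_min = 2r + (1+k)r/2 = r(2 + 2/2) = 0.573 × 3 ≈ 1.72 m.

h_min ≈ 1.72 m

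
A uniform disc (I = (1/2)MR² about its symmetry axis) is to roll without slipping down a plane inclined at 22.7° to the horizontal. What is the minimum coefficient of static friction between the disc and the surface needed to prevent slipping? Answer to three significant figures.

μ_min ≈ 0.139

Here I = (1/2)MR², so the shape factor k = I/(MR²) = 0.5.
Translational: Mg sinθ − f = Ma. Rotational about the CM: fR = Iα = kMRa, so f = kMa.
These give a = g sinθ/(1+k) and the required friction f = kMg sinθ/(1+k).
The normal force is N = Mg cosθ, so μ_min = f/N = k tanθ/(1+k).
μ_min = 0.5 × tan22.7° / 1.5 ≈ 0.139.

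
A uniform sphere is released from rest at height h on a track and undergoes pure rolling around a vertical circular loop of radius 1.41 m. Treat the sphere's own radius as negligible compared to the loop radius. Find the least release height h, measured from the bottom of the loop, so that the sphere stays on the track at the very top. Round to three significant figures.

Here I = (2/5)MR², so the shape factor k = I/(MR²) = 0.4.
At the top of the loop, the minimum-contact condition is Mg = Mv_top²/r, so v_top² = gr.
With ω = v/R, the kinetic energy at speed v is ½(1+k)Mv² = (7/10)Mv².
Energy conservation from release (height h) to the top (height 2r): Mgh = Mg(2r) + (7/10)M·gr.
Thus h_min = 2r + (1+k)r/2 = r(2 + 1.4/2) = 1.41 × 2.7 ≈ 3.81 m.

h_min ≈ 3.81 m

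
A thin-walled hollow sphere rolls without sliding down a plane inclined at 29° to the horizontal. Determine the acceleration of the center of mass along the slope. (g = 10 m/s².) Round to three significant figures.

The moment of inertia is (2/3)MR², giving k ≡ I/(MR²) = 2/3.
Along the incline Mg sinθ − f = Ma, and torque about the center fR = Iα = kMR²(a/R) gives f = kMa.
Eliminating f: Mg sinθ = (1+k)Ma, so a = g sinθ/(1+k) = 10 × sin29° / 1.667 ≈ 2.91 m/s².

a ≈ 2.91 m/s²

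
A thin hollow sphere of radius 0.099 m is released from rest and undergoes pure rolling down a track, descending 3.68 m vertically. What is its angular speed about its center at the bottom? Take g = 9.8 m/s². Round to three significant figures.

ω ≈ 66.4 rad/s

The moment of inertia is (2/3)MR², giving k ≡ I/(MR²) = 2/3.
Pure rolling means v = ωR; then KE = ½Mv² + ½I(v/R)² = ½(1+k)Mv² = (5/6)Mv².
Energy conservation Mgh = ½(1+k)Mv² gives v = √(2gh/(1+k)) = √(2 × 9.8 × 3.68 / 1.667) = 6.579 m/s.
Then ω = v/R = 6.579 / 0.099 ≈ 66.4 rad/s.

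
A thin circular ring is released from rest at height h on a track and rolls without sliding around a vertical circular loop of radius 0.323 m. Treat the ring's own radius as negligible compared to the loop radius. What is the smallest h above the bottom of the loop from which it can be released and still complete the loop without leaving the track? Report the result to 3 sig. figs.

h_min ≈ 0.969 m

The moment of inertia is MR², giving k ≡ I/(MR²) = 1.
At the top of the loop, the minimum-contact condition is Mg = Mv_top²/r, so v_top² = gr.
With ω = v/R, the kinetic energy at speed v is ½(1+k)Mv² = Mv².
Energy conservation from release (height h) to the top (height 2r): Mgh = Mg(2r) + M·gr.
Thus h_min = 2r + (1+k)r/2 = r(2 + 2/2) = 0.323 × 3 ≈ 0.969 m.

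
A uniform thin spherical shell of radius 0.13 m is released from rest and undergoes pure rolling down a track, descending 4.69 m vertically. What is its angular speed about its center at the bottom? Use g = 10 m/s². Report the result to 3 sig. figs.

ω ≈ 57.7 rad/s

With I = (2/3)MR², the ratio k = I/(MR²) is 2/3.
Since it rolls without slipping, ω = v/R and KE = ½Mv² + ½Iω² = ½(1+k)Mv² = (5/6)Mv².
Energy conservation Mgh = ½(1+k)Mv² gives v = √(2gh/(1+k)) = √(2 × 10 × 4.69 / 1.667) = 7.502 m/s.
Then ω = v/R = 7.502 / 0.13 ≈ 57.7 rad/s.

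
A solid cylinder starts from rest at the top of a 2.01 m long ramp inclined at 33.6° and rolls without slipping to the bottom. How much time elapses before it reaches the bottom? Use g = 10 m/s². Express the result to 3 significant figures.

With I = (1/2)MR², the ratio k = I/(MR²) is 0.5.
Along the incline Mg sinθ − f = Ma, and torque about the center fR = Iα = kMR²(a/R) gives f = kMa.
Hence a = g sinθ/(1+k) = 10×sin33.6°/1.5 = 3.689 m/s².
Starting from rest, L = ½at², so t = √(2L/a) = √(2×2.01/3.689) ≈ 1.04 s.

t ≈ 1.04 s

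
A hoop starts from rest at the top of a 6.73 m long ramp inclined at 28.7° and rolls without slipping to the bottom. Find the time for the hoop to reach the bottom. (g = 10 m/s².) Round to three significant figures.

Here I = MR², so the shape factor k = I/(MR²) = 1.
Translational: Mg sinθ − f = Ma. Rotational about the CM: fR = Iα = kMRa, so f = kMa.
Hence a = g sinθ/(1+k) = 10×sin28.7°/2 = 2.401 m/s².
With constant a from rest, t = √(2L/a) = √(2·6.73/2.401) ≈ 2.37 s.

t ≈ 2.37 s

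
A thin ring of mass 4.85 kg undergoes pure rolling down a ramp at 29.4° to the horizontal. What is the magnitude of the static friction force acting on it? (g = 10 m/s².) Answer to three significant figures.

f ≈ 11.9 N

The moment of inertia is MR², giving k ≡ I/(MR²) = 1.
Along the incline Mg sinθ − f = Ma, and torque about the center fR = Iα = kMR²(a/R) gives f = kMa.
Combining, a = g sinθ/(1+k) and f = kMa = kMg sinθ/(1+k).
f = 1 × 4.85 × 10 × sin29.4° / 2 ≈ 11.9 N.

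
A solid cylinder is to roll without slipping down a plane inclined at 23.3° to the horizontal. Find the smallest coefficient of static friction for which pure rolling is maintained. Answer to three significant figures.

μ_min ≈ 0.144

For this body I = (1/2)MR², i.e. k = I/(MR²) = 0.5.
Translational: Mg sinθ − f = Ma. Rotational about the CM: fR = Iα = kMRa, so f = kMa.
These give a = g sinθ/(1+k) and the required friction f = kMg sinθ/(1+k).
The normal force is N = Mg cosθ, so μ_min = f/N = k tanθ/(1+k).
μ_min = 0.5 × tan23.3° / 1.5 ≈ 0.144.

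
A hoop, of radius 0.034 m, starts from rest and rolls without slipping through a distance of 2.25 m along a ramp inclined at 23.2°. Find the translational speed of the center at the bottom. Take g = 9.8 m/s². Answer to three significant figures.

The moment of inertia is MR², giving k ≡ I/(MR²) = 1.
Since it rolls without slipping, ω = v/R and KE = ½Mv² + ½Iω² = ½(1+k)Mv² = Mv².
The vertical drop is h = L sinθ = 2.25 × sin23.2° = 0.8864 m.
Energy conservation: Mgh = Mv², so v = √(2gh/(1+k)) = √(2 × 9.8 × 0.8864 / 2) ≈ 2.95 m/s.

v ≈ 2.95 m/s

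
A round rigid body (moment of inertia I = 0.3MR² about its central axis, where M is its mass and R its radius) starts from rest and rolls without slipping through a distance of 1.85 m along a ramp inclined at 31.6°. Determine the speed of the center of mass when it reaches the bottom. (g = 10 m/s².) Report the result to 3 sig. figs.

v ≈ 3.86 m/s

For this body I = 0.3MR², i.e. k = I/(MR²) = 0.3.
Since it rolls without slipping, ω = v/R and KE = ½Mv² + ½Iω² = ½(1+k)Mv² = (13/20)Mv².
The vertical drop is h = L sinθ = 1.85 × sin31.6° = 0.9694 m.
Energy conservation: Mgh = (13/20)Mv², so v = √(2gh/(1+k)) = √(2 × 10 × 0.9694 / 1.3) ≈ 3.86 m/s.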